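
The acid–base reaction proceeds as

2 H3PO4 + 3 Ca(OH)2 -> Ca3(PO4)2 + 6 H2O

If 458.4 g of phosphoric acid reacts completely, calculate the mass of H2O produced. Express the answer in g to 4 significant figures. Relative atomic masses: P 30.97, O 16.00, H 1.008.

M(H3PO4) = 3(1.008) + 30.97 + 4(16.00) = 97.994 g/mol.
M(H2O) = 2(1.008) + 16.00 = 18.016 g/mol.
n(H3PO4) = 458.40 g / 97.994 g/mol = 4.6778 mol.
From the equation the H3PO4:H2O mole ratio is 2:6, so n(H2O) = 4.6778 × 6/2 = 14.034 mol.
Mass of H2O = 14.034 mol × 18.016 g/mol = 252.83 g.

252.8 g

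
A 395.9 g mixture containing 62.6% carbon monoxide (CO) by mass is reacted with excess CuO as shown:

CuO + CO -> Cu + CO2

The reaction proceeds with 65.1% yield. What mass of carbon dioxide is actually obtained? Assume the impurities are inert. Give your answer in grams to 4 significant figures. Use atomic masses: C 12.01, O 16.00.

Pure CO available = 395.9 g × 0.626 = 247.83 g.
M(CO) = 12.01 + 16.00 = 28.01 g/mol.
M(CO2) = 12.01 + 2(16.00) = 44.01 g/mol.
n(CO) = 247.83 g / 28.01 g/mol = 8.8480 mol.
From the equation the CO:CO2 mole ratio is 1:1, so n(CO2) = 8.8480 × 1/1 = 8.8480 mol.
Mass of CO2 = 8.8480 mol × 44.01 g/mol = 389.40 g.
Actual mass collected = 389.40 g × 0.651 = 253.50 g.

253.5 g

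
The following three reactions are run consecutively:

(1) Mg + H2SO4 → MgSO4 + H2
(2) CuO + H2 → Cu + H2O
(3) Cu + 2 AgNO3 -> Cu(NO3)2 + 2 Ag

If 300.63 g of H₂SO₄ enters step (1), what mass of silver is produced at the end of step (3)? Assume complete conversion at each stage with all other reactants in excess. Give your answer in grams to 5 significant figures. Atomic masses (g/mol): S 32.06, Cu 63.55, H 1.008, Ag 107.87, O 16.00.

661.30 g

M(H2SO4) = 2(1.008) + 32.06 + 4(16.00) = 98.076 g/mol.
M(Ag) = 107.87 g/mol.
n(H2SO4) = 300.63 / 98.076 = 3.06528 mol.
Reaction (1): H2SO4→H2 ratio 1:1 ⇒ n(H2) = 3.06528 mol.
Reaction (2): H2→Cu ratio 1:1 ⇒ n(Cu) = 3.06528 mol.
Reaction (3): Cu→Ag ratio 1:2 ⇒ n(Ag) = 6.13055 mol.
Mass of Ag = 6.13055 × 107.87 = 661.303 g.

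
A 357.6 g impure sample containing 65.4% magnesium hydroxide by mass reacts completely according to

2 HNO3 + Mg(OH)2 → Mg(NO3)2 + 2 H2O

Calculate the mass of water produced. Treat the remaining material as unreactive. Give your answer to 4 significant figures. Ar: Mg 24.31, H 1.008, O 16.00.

144.5 g

Mass of pure Mg(OH)2 = 357.6 g × 0.654 = 233.87 g.
M(Mg(OH)2) = 24.31 + 2(16.00) + 2(1.008) = 58.326 g/mol.
M(H2O) = 2(1.008) + 16.00 = 18.016 g/mol.
n(Mg(OH)2) = 233.87 g / 58.326 g/mol = 4.0097 mol.
From the equation the Mg(OH)2:H2O mole ratio is 1:2, so n(H2O) = 4.0097 × 2/1 = 8.0194 mol.
Mass of H2O = 8.0194 mol × 18.016 g/mol = 144.48 g.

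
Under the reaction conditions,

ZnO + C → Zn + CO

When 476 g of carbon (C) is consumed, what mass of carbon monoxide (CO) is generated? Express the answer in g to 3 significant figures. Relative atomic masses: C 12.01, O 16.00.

M(C) = 12.01 g/mol.
M(CO) = 12.01 + 16.00 = 28.01 g/mol.
n(C) = 476.0 g / 12.01 g/mol = 39.63 mol.
From the equation the C:CO mole ratio is 1:1, so n(CO) = 39.63 × 1/1 = 39.63 mol.
Mass of CO = 39.63 mol × 28.01 g/mol = 1110 g.

1110 g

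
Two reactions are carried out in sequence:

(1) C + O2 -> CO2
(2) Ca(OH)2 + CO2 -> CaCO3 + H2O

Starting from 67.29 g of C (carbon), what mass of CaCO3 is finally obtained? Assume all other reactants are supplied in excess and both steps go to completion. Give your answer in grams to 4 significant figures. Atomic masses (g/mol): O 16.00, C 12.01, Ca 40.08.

560.8 g

M(C) = 12.01 g/mol.
M(CaCO3) = 40.08 + 12.01 + 3(16.00) = 100.09 g/mol.
n(C) = 67.290 / 12.01 = 5.6028 mol.
Step 1 gives a 1:1 ratio of C to CO2, so n(CO2) = 5.6028 mol.
In step 2 the CO2:CaCO3 ratio is 1:1, so n(CaCO3) = 5.6028 mol.
Mass of CaCO3 = 5.6028 × 100.09 = 560.79 g.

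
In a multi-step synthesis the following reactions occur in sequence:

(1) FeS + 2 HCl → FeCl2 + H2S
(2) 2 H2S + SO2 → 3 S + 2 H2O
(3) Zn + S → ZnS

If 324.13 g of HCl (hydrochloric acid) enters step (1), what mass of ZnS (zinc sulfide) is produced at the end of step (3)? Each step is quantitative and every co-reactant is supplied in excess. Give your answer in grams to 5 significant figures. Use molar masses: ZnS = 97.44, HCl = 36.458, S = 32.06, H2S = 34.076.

649.72 g

n(HCl) = 324.13 / 36.458 = 8.89050 mol.
Reaction (1): HCl→H2S ratio 2:1 ⇒ n(H2S) = 4.44525 mol.
Reaction (2): H2S→S ratio 2:3 ⇒ n(S) = 6.66788 mol.
Reaction (3): S→ZnS ratio 1:1 ⇒ n(ZnS) = 6.66788 mol.
Mass of ZnS = 6.66788 × 97.44 = 649.718 g.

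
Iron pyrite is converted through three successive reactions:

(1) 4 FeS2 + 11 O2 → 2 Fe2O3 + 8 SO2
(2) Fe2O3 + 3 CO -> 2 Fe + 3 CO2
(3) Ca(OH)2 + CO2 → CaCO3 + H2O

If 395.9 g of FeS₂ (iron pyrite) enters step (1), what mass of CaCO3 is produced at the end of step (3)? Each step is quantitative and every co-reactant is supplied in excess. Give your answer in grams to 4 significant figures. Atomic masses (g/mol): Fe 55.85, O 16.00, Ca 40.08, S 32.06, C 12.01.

495.4 g

M(FeS2) = 55.85 + 2(32.06) = 119.97 g/mol.
M(CaCO3) = 40.08 + 12.01 + 3(16.00) = 100.09 g/mol.
n(FeS2) = 395.9 / 119.97 = 3.3000 mol.
Reaction (1): FeS2→Fe2O3 ratio 4:2 ⇒ n(Fe2O3) = 1.6500 mol.
Reaction (2): Fe2O3→CO2 ratio 1:3 ⇒ n(CO2) = 4.9500 mol.
Reaction (3): CO2→CaCO3 ratio 1:1 ⇒ n(CaCO3) = 4.9500 mol.
Mass of CaCO3 = 4.9500 × 100.09 = 495.44 g.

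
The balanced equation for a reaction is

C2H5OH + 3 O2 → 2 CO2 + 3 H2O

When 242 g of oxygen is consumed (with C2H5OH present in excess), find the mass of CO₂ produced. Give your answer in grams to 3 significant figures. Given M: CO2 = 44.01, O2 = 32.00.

222 g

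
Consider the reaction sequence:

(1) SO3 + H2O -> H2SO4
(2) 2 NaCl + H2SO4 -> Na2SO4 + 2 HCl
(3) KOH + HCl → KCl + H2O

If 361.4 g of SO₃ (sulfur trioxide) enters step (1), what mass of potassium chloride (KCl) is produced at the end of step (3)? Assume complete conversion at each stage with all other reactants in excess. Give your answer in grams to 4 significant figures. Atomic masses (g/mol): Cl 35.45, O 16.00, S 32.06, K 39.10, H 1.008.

M(SO3) = 32.06 + 3(16.00) = 80.06 g/mol.
M(KCl) = 39.10 + 35.45 = 74.55 g/mol.
n(SO3) = 361.4 / 80.06 = 4.5141 mol.
Reaction (1): SO3→H2SO4 ratio 1:1 ⇒ n(H2SO4) = 4.5141 mol.
Reaction (2): H2SO4→HCl ratio 1:2 ⇒ n(HCl) = 9.0282 mol.
Reaction (3): HCl→KCl ratio 1:1 ⇒ n(KCl) = 9.0282 mol.
Mass of KCl = 9.0282 × 74.55 = 673.05 g.

673.1 g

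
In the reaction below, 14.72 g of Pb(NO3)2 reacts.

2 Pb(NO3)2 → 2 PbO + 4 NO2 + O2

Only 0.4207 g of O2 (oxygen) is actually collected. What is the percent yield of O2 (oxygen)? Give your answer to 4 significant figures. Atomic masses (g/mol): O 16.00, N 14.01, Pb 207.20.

M(Pb(NO3)2) = 207.20 + 2(14.01) + 6(16.00) = 331.22 g/mol.
M(O2) = 2(16.00) = 32.00 g/mol.
n(Pb(NO3)2) = 14.720 g / 331.22 g/mol = 0.044442 mol.
From the equation the Pb(NO3)2:O2 mole ratio is 2:1, so n(O2) = 0.044442 × 1/2 = 0.022221 mol.
Mass of O2 = 0.022221 mol × 32.00 g/mol = 0.71107 g.
This is the theoretical yield. Percent yield = 0.4207 g / 0.71107 g × 100% = 59.165%.

59.16 %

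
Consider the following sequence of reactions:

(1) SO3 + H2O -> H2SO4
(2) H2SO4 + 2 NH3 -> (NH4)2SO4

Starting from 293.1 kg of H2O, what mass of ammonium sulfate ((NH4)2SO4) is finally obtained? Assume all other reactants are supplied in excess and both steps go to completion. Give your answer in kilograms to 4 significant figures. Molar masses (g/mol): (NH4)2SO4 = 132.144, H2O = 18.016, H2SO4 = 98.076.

2150 kg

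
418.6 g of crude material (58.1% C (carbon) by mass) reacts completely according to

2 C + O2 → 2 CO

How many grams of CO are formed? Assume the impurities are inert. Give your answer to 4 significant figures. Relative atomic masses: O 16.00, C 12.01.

567.2 g

Mass of pure C = 418.6 g × 0.581 = 243.21 g.
M(C) = 12.01 g/mol.
M(CO) = 12.01 + 16.00 = 28.01 g/mol.
n(C) = 243.21 g / 12.01 g/mol = 20.250 mol.
From the equation the C:CO mole ratio is 2:2, so n(CO) = 20.250 × 2/2 = 20.250 mol.
Mass of CO = 20.250 mol × 28.01 g/mol = 567.21 g.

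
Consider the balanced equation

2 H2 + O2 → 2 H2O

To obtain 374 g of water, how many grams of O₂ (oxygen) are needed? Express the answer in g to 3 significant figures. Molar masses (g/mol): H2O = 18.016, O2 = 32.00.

n(H2O) = 374.0 g / 18.016 g/mol = 20.76 mol.
From the equation the H2O:O2 mole ratio is 2:1, so n(O2) = 20.76 × 1/2 = 10.38 mol.
Mass of O2 = 10.38 mol × 32.00 g/mol = 332.1 g.

332 g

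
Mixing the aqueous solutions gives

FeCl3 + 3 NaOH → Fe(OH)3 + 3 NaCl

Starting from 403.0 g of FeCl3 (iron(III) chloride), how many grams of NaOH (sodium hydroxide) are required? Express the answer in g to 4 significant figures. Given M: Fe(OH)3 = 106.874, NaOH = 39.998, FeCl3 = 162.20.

n(FeCl3) = 403.00 g / 162.20 g/mol = 2.4846 mol.
From the equation the FeCl3:NaOH mole ratio is 1:3, so n(NaOH) = 2.4846 × 3/1 = 7.4538 mol.
Mass of NaOH = 7.4538 mol × 39.998 g/mol = 298.14 g.

298.1 g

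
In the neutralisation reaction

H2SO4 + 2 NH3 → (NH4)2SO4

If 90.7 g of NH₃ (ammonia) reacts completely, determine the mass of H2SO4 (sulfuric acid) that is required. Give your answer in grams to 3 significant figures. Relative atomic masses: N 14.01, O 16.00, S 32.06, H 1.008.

261 g

M(NH3) = 14.01 + 3(1.008) = 17.034 g/mol.
M(H2SO4) = 2(1.008) + 32.06 + 4(16.00) = 98.076 g/mol.
n(NH3) = 90.70 g / 17.034 g/mol = 5.325 mol.
From the equation the NH3:H2SO4 mole ratio is 2:1, so n(H2SO4) = 5.325 × 1/2 = 2.662 mol.
Mass of H2SO4 = 2.662 mol × 98.076 g/mol = 261.1 g.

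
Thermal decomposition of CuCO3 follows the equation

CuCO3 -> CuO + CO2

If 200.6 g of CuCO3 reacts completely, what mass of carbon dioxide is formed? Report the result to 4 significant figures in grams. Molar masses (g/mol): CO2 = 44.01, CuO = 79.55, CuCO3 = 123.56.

n(CuCO3) = 200.60 g / 123.56 g/mol = 1.6235 mol.
From the equation the CuCO3:CO2 mole ratio is 1:1, so n(CO2) = 1.6235 × 1/1 = 1.6235 mol.
Mass of CO2 = 1.6235 mol × 44.01 g/mol = 71.450 g.

71.45 g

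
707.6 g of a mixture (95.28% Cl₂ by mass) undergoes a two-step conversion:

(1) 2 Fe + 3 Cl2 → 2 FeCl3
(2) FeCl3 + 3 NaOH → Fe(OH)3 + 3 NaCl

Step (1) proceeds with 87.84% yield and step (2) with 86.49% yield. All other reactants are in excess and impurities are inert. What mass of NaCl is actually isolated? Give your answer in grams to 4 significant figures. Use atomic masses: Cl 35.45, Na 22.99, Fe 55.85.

Pure Cl2 = 707.6 × 0.9528 = 674.20 g.
M(Cl2) = 2(35.45) = 70.90 g/mol.
M(NaCl) = 22.99 + 35.45 = 58.44 g/mol.
n(Cl2) = 674.20 / 70.90 = 9.5092 mol.
Step 1 (Cl2:FeCl3 = 3:2): theoretical n(FeCl3) = 6.3395 mol; at 87.84% yield, n(FeCl3) = 5.5686 mol.
Step 2 (FeCl3:NaCl = 1:3): theoretical n(NaCl) = 16.706 mol, so theoretical mass = 16.706 × 58.44 = 976.28 g.
At 86.49% yield, actual mass of NaCl = 976.28 × 0.8649 = 844.39 g.

844.4 g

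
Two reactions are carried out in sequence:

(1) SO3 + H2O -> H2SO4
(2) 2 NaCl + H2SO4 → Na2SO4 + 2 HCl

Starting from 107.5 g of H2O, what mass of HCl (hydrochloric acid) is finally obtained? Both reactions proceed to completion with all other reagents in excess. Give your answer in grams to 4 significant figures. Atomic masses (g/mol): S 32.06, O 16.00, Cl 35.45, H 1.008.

435.1 g

M(H2O) = 2(1.008) + 16.00 = 18.016 g/mol.
M(HCl) = 1.008 + 35.45 = 36.458 g/mol.
n(H2O) = 107.50 / 18.016 = 5.9669 mol.
Step 1 gives a 1:1 ratio of H2O to H2SO4, so n(H2SO4) = 5.9669 mol.
In step 2 the H2SO4:HCl ratio is 1:2, so n(HCl) = 11.934 mol.
Mass of HCl = 11.934 × 36.458 = 435.08 g.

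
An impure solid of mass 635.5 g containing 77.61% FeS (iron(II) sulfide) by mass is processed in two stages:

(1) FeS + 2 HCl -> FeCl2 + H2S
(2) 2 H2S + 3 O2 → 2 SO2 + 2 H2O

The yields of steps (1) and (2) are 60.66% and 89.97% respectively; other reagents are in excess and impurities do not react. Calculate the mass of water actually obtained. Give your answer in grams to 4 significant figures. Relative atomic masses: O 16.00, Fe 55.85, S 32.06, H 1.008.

Pure FeS = 635.5 × 0.7761 = 493.21 g.
M(FeS) = 55.85 + 32.06 = 87.91 g/mol.
M(H2O) = 2(1.008) + 16.00 = 18.016 g/mol.
n(FeS) = 493.21 / 87.91 = 5.6104 mol.
Step 1 (FeS:H2S = 1:1): theoretical n(H2S) = 5.6104 mol; at 60.66% yield, n(H2S) = 3.4033 mol.
Step 2 (H2S:H2O = 2:2): theoretical n(H2O) = 3.4033 mol, so theoretical mass = 3.4033 × 18.016 = 61.313 g.
At 89.97% yield, actual mass of H2O = 61.313 × 0.8997 = 55.164 g.

55.16 g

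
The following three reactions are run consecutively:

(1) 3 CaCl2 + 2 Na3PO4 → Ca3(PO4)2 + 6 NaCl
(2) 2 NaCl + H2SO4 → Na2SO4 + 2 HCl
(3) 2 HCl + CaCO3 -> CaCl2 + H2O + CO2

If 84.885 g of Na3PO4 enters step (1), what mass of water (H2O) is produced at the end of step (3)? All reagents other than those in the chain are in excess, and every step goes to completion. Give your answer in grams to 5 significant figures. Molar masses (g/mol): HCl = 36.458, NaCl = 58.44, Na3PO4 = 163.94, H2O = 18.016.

n(Na3PO4) = 84.885 / 163.94 = 0.517781 mol.
Reaction (1): Na3PO4→NaCl ratio 2:6 ⇒ n(NaCl) = 1.55334 mol.
Reaction (2): NaCl→HCl ratio 2:2 ⇒ n(HCl) = 1.55334 mol.
Reaction (3): HCl→H2O ratio 2:1 ⇒ n(H2O) = 0.776671 mol.
Mass of H2O = 0.776671 × 18.016 = 13.9925 g.

13.993 g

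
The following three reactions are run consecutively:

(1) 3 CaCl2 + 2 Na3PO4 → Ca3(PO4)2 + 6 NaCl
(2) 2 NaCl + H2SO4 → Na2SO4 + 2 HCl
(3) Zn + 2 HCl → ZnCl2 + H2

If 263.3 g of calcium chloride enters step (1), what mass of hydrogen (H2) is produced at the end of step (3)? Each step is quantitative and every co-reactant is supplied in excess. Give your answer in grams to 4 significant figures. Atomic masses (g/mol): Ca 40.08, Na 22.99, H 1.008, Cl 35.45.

M(CaCl2) = 40.08 + 2(35.45) = 110.98 g/mol.
M(H2) = 2(1.008) = 2.016 g/mol.
n(CaCl2) = 263.3 / 110.98 = 2.3725 mol.
Reaction (1): CaCl2→NaCl ratio 3:6 ⇒ n(NaCl) = 4.7450 mol.
Reaction (2): NaCl→HCl ratio 2:2 ⇒ n(HCl) = 4.7450 mol.
Reaction (3): HCl→H2 ratio 2:1 ⇒ n(H2) = 2.3725 mol.
Mass of H2 = 2.3725 × 2.016 = 4.7830 g.

4.783 g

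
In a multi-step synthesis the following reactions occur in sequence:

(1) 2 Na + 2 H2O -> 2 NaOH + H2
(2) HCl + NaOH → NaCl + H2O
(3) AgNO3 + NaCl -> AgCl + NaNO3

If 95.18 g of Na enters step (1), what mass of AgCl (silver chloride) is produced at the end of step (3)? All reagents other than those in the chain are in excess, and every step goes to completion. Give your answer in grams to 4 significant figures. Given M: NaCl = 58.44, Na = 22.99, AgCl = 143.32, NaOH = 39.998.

593.4 g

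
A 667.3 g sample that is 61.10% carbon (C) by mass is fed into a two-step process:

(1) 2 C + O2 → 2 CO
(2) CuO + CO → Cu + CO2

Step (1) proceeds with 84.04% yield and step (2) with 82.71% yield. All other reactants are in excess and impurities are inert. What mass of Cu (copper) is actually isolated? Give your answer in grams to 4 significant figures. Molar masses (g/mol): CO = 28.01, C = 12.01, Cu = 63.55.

1500 g

Pure C = 667.3 × 0.6110 = 407.72 g.
n(C) = 407.72 / 12.01 = 33.948 mol.
Step 1 (C:CO = 2:2): theoretical n(CO) = 33.948 mol; at 84.04% yield, n(CO) = 28.530 mol.
Step 2 (CO:Cu = 1:1): theoretical n(Cu) = 28.530 mol, so theoretical mass = 28.530 × 63.55 = 1813.1 g.
At 82.71% yield, actual mass of Cu = 1813.1 × 0.8271 = 1499.6 g.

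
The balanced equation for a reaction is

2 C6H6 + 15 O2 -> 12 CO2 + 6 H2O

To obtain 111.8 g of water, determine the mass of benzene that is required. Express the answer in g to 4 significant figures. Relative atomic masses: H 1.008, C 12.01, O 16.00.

M(H2O) = 2(1.008) + 16.00 = 18.016 g/mol.
M(C6H6) = 6(12.01) + 6(1.008) = 78.108 g/mol.
n(H2O) = 111.80 g / 18.016 g/mol = 6.2056 mol.
From the equation the H2O:C6H6 mole ratio is 6:2, so n(C6H6) = 6.2056 × 2/6 = 2.0685 mol.
Mass of C6H6 = 2.0685 mol × 78.108 g/mol = 161.57 g.

161.6 g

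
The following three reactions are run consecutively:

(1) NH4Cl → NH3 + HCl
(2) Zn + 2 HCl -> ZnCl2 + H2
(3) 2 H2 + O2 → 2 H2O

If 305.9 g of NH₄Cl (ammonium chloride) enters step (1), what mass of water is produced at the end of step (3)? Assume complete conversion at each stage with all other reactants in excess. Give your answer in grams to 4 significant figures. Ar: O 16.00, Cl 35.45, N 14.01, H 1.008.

M(NH4Cl) = 14.01 + 4(1.008) + 35.45 = 53.492 g/mol.
M(H2O) = 2(1.008) + 16.00 = 18.016 g/mol.
n(NH4Cl) = 305.9 / 53.492 = 5.7186 mol.
Reaction (1): NH4Cl→HCl ratio 1:1 ⇒ n(HCl) = 5.7186 mol.
Reaction (2): HCl→H2 ratio 2:1 ⇒ n(H2) = 2.8593 mol.
Reaction (3): H2→H2O ratio 2:2 ⇒ n(H2O) = 2.8593 mol.
Mass of H2O = 2.8593 × 18.016 = 51.513 g.

51.51 g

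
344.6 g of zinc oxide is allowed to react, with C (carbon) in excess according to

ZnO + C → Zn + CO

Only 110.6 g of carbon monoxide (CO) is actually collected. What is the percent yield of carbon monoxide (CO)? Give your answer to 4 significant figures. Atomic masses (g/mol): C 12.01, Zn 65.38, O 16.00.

M(ZnO) = 65.38 + 16.00 = 81.38 g/mol.
M(CO) = 12.01 + 16.00 = 28.01 g/mol.
n(ZnO) = 344.60 g / 81.38 g/mol = 4.2345 mol.
From the equation the ZnO:CO mole ratio is 1:1, so n(CO) = 4.2345 × 1/1 = 4.2345 mol.
Mass of CO = 4.2345 mol × 28.01 g/mol = 118.61 g.
This is the theoretical yield. Percent yield = 110.6 g / 118.61 g × 100% = 93.249%.

93.25 %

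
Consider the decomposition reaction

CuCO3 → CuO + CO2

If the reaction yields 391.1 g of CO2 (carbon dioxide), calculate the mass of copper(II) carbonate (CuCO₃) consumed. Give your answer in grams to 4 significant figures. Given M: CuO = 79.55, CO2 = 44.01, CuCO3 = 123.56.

1098 g

n(CO2) = 391.10 g / 44.01 g/mol = 8.8866 mol.
From the equation the CO2:CuCO3 mole ratio is 1:1, so n(CuCO3) = 8.8866 × 1/1 = 8.8866 mol.
Mass of CuCO3 = 8.8866 mol × 123.56 g/mol = 1098.0 g.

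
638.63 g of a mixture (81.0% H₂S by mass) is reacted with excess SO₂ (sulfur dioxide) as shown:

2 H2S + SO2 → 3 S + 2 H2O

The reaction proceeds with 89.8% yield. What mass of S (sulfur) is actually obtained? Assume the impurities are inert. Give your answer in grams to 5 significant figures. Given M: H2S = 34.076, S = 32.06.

Pure H2S available = 638.63 g × 0.810 = 517.290 g.
n(H2S) = 517.290 g / 34.076 g/mol = 15.1805 mol.
From the equation the H2S:S mole ratio is 2:3, so n(S) = 15.1805 × 3/2 = 22.7707 mol.
Mass of S = 22.7707 mol × 32.06 g/mol = 730.030 g.
Actual mass collected = 730.030 g × 0.898 = 655.567 g.

655.57 g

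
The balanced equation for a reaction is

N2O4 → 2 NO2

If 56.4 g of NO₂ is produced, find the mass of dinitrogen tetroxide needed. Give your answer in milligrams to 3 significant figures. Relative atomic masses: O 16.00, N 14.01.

M(NO2) = 14.01 + 2(16.00) = 46.01 g/mol.
M(N2O4) = 2(14.01) + 4(16.00) = 92.02 g/mol.
n(NO2) = 56.40 g / 46.01 g/mol = 1.226 mol.
From the equation the NO2:N2O4 mole ratio is 2:1, so n(N2O4) = 1.226 × 1/2 = 0.6129 mol.
Mass of N2O4 = 0.6129 mol × 92.02 g/mol = 56.40 g.
Converting to mg: 56.40 g = 56400 mg.

56400 mg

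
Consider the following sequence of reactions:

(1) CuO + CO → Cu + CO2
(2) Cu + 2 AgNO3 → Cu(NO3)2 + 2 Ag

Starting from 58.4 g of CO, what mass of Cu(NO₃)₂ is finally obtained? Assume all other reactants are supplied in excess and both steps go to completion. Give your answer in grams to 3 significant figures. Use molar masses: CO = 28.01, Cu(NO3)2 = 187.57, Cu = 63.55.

391 g

n(CO) = 58.40 / 28.01 = 2.085 mol.
Step 1 gives a 1:1 ratio of CO to Cu, so n(Cu) = 2.085 mol.
In step 2 the Cu:Cu(NO3)2 ratio is 1:1, so n(Cu(NO3)2) = 2.085 mol.
Mass of Cu(NO3)2 = 2.085 × 187.57 = 391.1 g.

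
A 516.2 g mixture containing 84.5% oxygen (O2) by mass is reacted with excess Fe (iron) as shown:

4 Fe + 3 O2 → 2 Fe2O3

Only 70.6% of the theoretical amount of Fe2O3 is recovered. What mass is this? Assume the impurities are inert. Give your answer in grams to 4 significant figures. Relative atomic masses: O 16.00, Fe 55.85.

1025 g

Pure O2 available = 516.2 g × 0.845 = 436.19 g.
M(O2) = 2(16.00) = 32.00 g/mol.
M(Fe2O3) = 2(55.85) + 3(16.00) = 159.70 g/mol.
n(O2) = 436.19 g / 32.00 g/mol = 13.631 mol.
From the equation the O2:Fe2O3 mole ratio is 3:2, so n(Fe2O3) = 13.631 × 2/3 = 9.0873 mol.
Mass of Fe2O3 = 9.0873 mol × 159.70 g/mol = 1451.2 g.
Actual mass collected = 1451.2 g × 0.706 = 1024.6 g.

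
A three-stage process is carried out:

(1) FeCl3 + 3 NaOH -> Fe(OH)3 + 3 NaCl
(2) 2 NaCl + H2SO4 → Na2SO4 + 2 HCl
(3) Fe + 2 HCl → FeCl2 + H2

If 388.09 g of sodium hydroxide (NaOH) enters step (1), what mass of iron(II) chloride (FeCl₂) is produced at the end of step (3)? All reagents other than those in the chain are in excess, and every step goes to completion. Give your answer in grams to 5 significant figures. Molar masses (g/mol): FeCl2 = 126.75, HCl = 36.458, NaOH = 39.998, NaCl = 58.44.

n(NaOH) = 388.09 / 39.998 = 9.70274 mol.
Reaction (1): NaOH→NaCl ratio 3:3 ⇒ n(NaCl) = 9.70274 mol.
Reaction (2): NaCl→HCl ratio 2:2 ⇒ n(HCl) = 9.70274 mol.
Reaction (3): HCl→FeCl2 ratio 2:1 ⇒ n(FeCl2) = 4.85137 mol.
Mass of FeCl2 = 4.85137 × 126.75 = 614.911 g.

614.91 g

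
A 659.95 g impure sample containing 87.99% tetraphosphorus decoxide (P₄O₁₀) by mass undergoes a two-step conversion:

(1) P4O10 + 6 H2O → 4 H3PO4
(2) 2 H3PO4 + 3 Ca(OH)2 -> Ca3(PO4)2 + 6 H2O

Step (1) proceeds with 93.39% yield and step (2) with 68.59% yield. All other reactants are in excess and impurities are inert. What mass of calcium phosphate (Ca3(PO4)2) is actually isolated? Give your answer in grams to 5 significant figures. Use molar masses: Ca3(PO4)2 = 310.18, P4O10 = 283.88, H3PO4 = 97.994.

812.86 g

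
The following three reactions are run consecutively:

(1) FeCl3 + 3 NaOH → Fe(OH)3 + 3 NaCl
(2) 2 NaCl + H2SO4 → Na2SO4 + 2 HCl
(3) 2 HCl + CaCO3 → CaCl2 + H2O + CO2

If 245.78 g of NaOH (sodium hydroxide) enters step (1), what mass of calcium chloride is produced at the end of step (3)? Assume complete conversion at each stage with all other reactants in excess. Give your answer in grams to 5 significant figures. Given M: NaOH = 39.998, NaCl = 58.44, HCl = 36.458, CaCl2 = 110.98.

340.98 g

n(NaOH) = 245.78 / 39.998 = 6.14481 mol.
Reaction (1): NaOH→NaCl ratio 3:3 ⇒ n(NaCl) = 6.14481 mol.
Reaction (2): NaCl→HCl ratio 2:2 ⇒ n(HCl) = 6.14481 mol.
Reaction (3): HCl→CaCl2 ratio 2:1 ⇒ n(CaCl2) = 3.07240 mol.
Mass of CaCl2 = 3.07240 × 110.98 = 340.975 g.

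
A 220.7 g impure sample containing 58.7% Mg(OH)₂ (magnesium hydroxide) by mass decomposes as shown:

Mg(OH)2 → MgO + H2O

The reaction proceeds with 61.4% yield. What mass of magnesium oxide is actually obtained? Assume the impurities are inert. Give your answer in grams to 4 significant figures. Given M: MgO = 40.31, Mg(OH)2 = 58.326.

54.97 g

Pure Mg(OH)2 available = 220.7 g × 0.587 = 129.55 g.
n(Mg(OH)2) = 129.55 g / 58.326 g/mol = 2.2212 mol.
From the equation the Mg(OH)2:MgO mole ratio is 1:1, so n(MgO) = 2.2212 × 1/1 = 2.2212 mol.
Mass of MgO = 2.2212 mol × 40.31 g/mol = 89.535 g.
Actual mass collected = 89.535 g × 0.614 = 54.974 g.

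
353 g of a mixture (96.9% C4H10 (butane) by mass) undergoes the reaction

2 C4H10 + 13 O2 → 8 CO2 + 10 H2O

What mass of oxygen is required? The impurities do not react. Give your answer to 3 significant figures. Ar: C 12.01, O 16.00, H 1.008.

1220 g

Mass of pure C4H10 = 353 g × 0.969 = 342.1 g.
M(C4H10) = 4(12.01) + 10(1.008) = 58.12 g/mol.
M(O2) = 2(16.00) = 32.00 g/mol.
n(C4H10) = 342.1 g / 58.12 g/mol = 5.885 mol.
From the equation the C4H10:O2 mole ratio is 2:13, so n(O2) = 5.885 × 13/2 = 38.25 mol.
Mass of O2 = 38.25 mol × 32.00 g/mol = 1224 g.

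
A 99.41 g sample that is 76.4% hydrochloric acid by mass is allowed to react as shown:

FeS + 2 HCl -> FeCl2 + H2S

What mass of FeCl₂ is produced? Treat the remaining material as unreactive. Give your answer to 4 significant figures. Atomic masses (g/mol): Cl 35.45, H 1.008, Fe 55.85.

132.0 g

Mass of pure HCl = 99.41 g × 0.764 = 75.949 g.
M(HCl) = 1.008 + 35.45 = 36.458 g/mol.
M(FeCl2) = 55.85 + 2(35.45) = 126.75 g/mol.
n(HCl) = 75.949 g / 36.458 g/mol = 2.0832 mol.
From the equation the HCl:FeCl2 mole ratio is 2:1, so n(FeCl2) = 2.0832 × 1/2 = 1.0416 mol.
Mass of FeCl2 = 1.0416 mol × 126.75 g/mol = 132.02 g.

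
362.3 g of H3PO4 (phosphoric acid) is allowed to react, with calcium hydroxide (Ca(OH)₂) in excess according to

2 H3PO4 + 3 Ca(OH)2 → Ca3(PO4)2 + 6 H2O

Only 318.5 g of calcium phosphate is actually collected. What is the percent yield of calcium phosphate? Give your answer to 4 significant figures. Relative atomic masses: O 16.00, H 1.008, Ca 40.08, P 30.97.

M(H3PO4) = 3(1.008) + 30.97 + 4(16.00) = 97.994 g/mol.
M(Ca3(PO4)2) = 3(40.08) + 2(30.97) + 8(16.00) = 310.18 g/mol.
n(H3PO4) = 362.30 g / 97.994 g/mol = 3.6972 mol.
From the equation the H3PO4:Ca3(PO4)2 mole ratio is 2:1, so n(Ca3(PO4)2) = 3.6972 × 1/2 = 1.8486 mol.
Mass of Ca3(PO4)2 = 1.8486 mol × 310.18 g/mol = 573.39 g.
This is the theoretical yield. Percent yield = 318.5 g / 573.39 g × 100% = 55.547%.

55.55 %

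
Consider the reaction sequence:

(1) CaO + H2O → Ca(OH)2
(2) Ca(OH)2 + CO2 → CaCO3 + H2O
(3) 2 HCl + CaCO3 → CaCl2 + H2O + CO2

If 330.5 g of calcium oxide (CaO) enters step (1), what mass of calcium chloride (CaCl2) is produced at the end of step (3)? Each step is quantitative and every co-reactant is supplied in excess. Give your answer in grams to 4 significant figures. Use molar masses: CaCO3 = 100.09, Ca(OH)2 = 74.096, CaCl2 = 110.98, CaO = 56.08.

n(CaO) = 330.5 / 56.08 = 5.8934 mol.
Reaction (1): CaO→Ca(OH)2 ratio 1:1 ⇒ n(Ca(OH)2) = 5.8934 mol.
Reaction (2): Ca(OH)2→CaCO3 ratio 1:1 ⇒ n(CaCO3) = 5.8934 mol.
Reaction (3): CaCO3→CaCl2 ratio 1:1 ⇒ n(CaCl2) = 5.8934 mol.
Mass of CaCl2 = 5.8934 × 110.98 = 654.05 g.

654.0 g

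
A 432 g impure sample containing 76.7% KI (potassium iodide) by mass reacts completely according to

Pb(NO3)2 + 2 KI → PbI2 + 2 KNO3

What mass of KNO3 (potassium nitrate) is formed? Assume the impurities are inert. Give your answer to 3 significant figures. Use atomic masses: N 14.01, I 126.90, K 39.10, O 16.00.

Mass of pure KI = 432 g × 0.767 = 331.3 g.
M(KI) = 39.10 + 126.90 = 166.00 g/mol.
M(KNO3) = 39.10 + 14.01 + 3(16.00) = 101.11 g/mol.
n(KI) = 331.3 g / 166.00 g/mol = 1.996 mol.
From the equation the KI:KNO3 mole ratio is 2:2, so n(KNO3) = 1.996 × 2/2 = 1.996 mol.
Mass of KNO3 = 1.996 mol × 101.11 g/mol = 201.8 g.

202 g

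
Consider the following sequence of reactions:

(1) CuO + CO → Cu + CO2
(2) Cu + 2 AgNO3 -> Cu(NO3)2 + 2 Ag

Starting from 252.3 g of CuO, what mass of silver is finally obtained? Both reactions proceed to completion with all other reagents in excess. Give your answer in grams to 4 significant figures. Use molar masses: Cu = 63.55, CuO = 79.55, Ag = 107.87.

n(CuO) = 252.30 / 79.55 = 3.1716 mol.
Step 1 gives a 1:1 ratio of CuO to Cu, so n(Cu) = 3.1716 mol.
In step 2 the Cu:Ag ratio is 1:2, so n(Ag) = 6.3432 mol.
Mass of Ag = 6.3432 × 107.87 = 684.24 g.

684.2 g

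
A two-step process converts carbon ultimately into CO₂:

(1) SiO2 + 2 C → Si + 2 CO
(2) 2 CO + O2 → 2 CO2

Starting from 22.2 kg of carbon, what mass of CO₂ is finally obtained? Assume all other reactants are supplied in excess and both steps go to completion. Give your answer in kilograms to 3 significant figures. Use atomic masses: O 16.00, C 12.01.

M(C) = 12.01 g/mol.
M(CO2) = 12.01 + 2(16.00) = 44.01 g/mol.
22.2 kg = 22200 g.
n(C) = 22200 / 12.01 = 1848 mol.
Step 1 gives a 2:2 ratio of C to CO, so n(CO) = 1848 mol.
In step 2 the CO:CO2 ratio is 2:2, so n(CO2) = 1848 mol.
Mass of CO2 = 1848 × 44.01 = 81350 g = 81.4 kg.

81.4 kg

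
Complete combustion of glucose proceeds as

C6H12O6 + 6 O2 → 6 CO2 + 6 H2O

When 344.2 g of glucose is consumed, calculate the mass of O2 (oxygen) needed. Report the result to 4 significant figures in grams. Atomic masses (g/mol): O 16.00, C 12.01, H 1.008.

366.8 g

M(C6H12O6) = 6(12.01) + 12(1.008) + 6(16.00) = 180.156 g/mol.
M(O2) = 2(16.00) = 32.00 g/mol.
n(C6H12O6) = 344.20 g / 180.156 g/mol = 1.9106 mol.
From the equation the C6H12O6:O2 mole ratio is 1:6, so n(O2) = 1.9106 × 6/1 = 11.463 mol.
Mass of O2 = 11.463 mol × 32.00 g/mol = 366.83 g.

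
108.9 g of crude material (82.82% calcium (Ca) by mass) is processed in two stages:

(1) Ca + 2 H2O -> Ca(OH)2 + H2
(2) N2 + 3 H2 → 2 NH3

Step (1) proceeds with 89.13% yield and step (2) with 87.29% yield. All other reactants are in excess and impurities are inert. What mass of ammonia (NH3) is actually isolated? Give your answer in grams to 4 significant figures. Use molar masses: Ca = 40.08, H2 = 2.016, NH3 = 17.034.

Pure Ca = 108.9 × 0.8282 = 90.191 g.
n(Ca) = 90.191 / 40.08 = 2.2503 mol.
Step 1 (Ca:H2 = 1:1): theoretical n(H2) = 2.2503 mol; at 89.13% yield, n(H2) = 2.0057 mol.
Step 2 (H2:NH3 = 3:2): theoretical n(NH3) = 1.3371 mol, so theoretical mass = 1.3371 × 17.034 = 22.776 g.
At 87.29% yield, actual mass of NH3 = 22.776 × 0.8729 = 19.882 g.

19.88 g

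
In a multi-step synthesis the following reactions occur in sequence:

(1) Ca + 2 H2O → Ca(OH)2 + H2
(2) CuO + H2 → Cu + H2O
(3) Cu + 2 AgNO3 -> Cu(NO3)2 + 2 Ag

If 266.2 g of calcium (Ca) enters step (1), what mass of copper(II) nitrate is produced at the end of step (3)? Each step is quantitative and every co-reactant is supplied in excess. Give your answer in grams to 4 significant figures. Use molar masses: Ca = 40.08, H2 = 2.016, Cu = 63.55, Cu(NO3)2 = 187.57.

1246 g

n(Ca) = 266.2 / 40.08 = 6.6417 mol.
Reaction (1): Ca→H2 ratio 1:1 ⇒ n(H2) = 6.6417 mol.
Reaction (2): H2→Cu ratio 1:1 ⇒ n(Cu) = 6.6417 mol.
Reaction (3): Cu→Cu(NO3)2 ratio 1:1 ⇒ n(Cu(NO3)2) = 6.6417 mol.
Mass of Cu(NO3)2 = 6.6417 × 187.57 = 1245.8 g.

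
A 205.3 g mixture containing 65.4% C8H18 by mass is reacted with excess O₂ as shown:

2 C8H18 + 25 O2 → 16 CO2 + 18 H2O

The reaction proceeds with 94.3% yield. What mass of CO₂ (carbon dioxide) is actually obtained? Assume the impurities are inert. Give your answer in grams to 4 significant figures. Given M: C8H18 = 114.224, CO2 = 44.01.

390.3 g

Pure C8H18 available = 205.3 g × 0.654 = 134.27 g.
n(C8H18) = 134.27 g / 114.224 g/mol = 1.1755 mol.
From the equation the C8H18:CO2 mole ratio is 2:16, so n(CO2) = 1.1755 × 16/2 = 9.4037 mol.
Mass of CO2 = 9.4037 mol × 44.01 g/mol = 413.86 g.
Actual mass collected = 413.86 g × 0.943 = 390.27 g.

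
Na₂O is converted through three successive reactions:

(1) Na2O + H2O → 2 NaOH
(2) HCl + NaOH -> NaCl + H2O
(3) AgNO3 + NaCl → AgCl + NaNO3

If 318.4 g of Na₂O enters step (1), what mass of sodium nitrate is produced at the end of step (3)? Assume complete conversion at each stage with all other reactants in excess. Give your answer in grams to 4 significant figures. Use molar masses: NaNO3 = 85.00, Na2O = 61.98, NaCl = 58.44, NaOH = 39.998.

n(Na2O) = 318.4 / 61.98 = 5.1371 mol.
Reaction (1): Na2O→NaOH ratio 1:2 ⇒ n(NaOH) = 10.274 mol.
Reaction (2): NaOH→NaCl ratio 1:1 ⇒ n(NaCl) = 10.274 mol.
Reaction (3): NaCl→NaNO3 ratio 1:1 ⇒ n(NaNO3) = 10.274 mol.
Mass of NaNO3 = 10.274 × 85.00 = 873.31 g.

873.3 g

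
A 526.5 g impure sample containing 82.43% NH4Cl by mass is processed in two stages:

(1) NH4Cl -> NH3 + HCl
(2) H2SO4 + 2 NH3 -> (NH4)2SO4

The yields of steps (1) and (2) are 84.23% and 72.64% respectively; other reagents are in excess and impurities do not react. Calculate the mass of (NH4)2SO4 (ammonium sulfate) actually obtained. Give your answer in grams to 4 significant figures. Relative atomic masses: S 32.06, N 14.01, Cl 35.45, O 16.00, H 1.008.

328.0 g

Pure NH4Cl = 526.5 × 0.8243 = 433.99 g.
M(NH4Cl) = 14.01 + 4(1.008) + 35.45 = 53.492 g/mol.
M((NH4)2SO4) = 2(14.01) + 8(1.008) + 32.06 + 4(16.00) = 132.144 g/mol.
n(NH4Cl) = 433.99 / 53.492 = 8.1132 mol.
Step 1 (NH4Cl:NH3 = 1:1): theoretical n(NH3) = 8.1132 mol; at 84.23% yield, n(NH3) = 6.8338 mol.
Step 2 (NH3:(NH4)2SO4 = 2:1): theoretical n((NH4)2SO4) = 3.4169 mol, so theoretical mass = 3.4169 × 132.144 = 451.52 g.
At 72.64% yield, actual mass of (NH4)2SO4 = 451.52 × 0.7264 = 327.99 g.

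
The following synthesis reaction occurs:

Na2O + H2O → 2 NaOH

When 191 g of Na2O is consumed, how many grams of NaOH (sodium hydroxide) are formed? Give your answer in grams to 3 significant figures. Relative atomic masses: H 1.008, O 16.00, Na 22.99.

M(Na2O) = 2(22.99) + 16.00 = 61.98 g/mol.
M(NaOH) = 22.99 + 16.00 + 1.008 = 39.998 g/mol.
n(Na2O) = 191.0 g / 61.98 g/mol = 3.082 mol.
From the equation the Na2O:NaOH mole ratio is 1:2, so n(NaOH) = 3.082 × 2/1 = 6.163 mol.
Mass of NaOH = 6.163 mol × 39.998 g/mol = 246.5 g.

247 g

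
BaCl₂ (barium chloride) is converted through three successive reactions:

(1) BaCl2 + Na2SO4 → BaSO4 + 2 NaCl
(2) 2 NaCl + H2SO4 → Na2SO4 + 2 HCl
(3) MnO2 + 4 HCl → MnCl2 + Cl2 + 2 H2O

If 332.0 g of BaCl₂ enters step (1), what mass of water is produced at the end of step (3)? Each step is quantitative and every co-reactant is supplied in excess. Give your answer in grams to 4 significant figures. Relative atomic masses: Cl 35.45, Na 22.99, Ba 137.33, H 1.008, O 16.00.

28.72 g

M(BaCl2) = 137.33 + 2(35.45) = 208.23 g/mol.
M(H2O) = 2(1.008) + 16.00 = 18.016 g/mol.
n(BaCl2) = 332.0 / 208.23 = 1.5944 mol.
Reaction (1): BaCl2→NaCl ratio 1:2 ⇒ n(NaCl) = 3.1888 mol.
Reaction (2): NaCl→HCl ratio 2:2 ⇒ n(HCl) = 3.1888 mol.
Reaction (3): HCl→H2O ratio 4:2 ⇒ n(H2O) = 1.5944 mol.
Mass of H2O = 1.5944 × 18.016 = 28.725 g.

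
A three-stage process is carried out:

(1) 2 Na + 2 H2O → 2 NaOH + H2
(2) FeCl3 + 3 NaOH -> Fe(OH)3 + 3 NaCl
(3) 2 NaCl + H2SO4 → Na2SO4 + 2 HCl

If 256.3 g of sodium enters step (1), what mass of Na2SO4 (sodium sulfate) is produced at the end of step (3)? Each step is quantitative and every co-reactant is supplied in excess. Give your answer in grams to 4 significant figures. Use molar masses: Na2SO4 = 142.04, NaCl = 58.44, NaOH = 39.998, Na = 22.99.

n(Na) = 256.3 / 22.99 = 11.148 mol.
Reaction (1): Na→NaOH ratio 2:2 ⇒ n(NaOH) = 11.148 mol.
Reaction (2): NaOH→NaCl ratio 3:3 ⇒ n(NaCl) = 11.148 mol.
Reaction (3): NaCl→Na2SO4 ratio 2:1 ⇒ n(Na2SO4) = 5.5742 mol.
Mass of Na2SO4 = 5.5742 × 142.04 = 791.75 g.

791.8 g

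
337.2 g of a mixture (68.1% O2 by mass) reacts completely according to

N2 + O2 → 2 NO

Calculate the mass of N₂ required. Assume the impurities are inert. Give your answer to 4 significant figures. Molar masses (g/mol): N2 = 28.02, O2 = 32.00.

Mass of pure O2 = 337.2 g × 0.681 = 229.63 g.
n(O2) = 229.63 g / 32.00 g/mol = 7.1760 mol.
From the equation the O2:N2 mole ratio is 1:1, so n(N2) = 7.1760 × 1/1 = 7.1760 mol.
Mass of N2 = 7.1760 mol × 28.02 g/mol = 201.07 g.

201.1 g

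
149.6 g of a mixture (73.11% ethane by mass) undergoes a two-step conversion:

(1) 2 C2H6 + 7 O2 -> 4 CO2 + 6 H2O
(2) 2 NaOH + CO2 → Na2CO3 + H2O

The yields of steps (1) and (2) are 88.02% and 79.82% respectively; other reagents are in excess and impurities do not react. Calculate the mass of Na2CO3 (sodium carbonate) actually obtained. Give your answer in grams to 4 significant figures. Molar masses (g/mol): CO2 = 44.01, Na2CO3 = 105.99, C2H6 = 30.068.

541.7 g

Pure C2H6 = 149.6 × 0.7311 = 109.37 g.
n(C2H6) = 109.37 / 30.068 = 3.6375 mol.
Step 1 (C2H6:CO2 = 2:4): theoretical n(CO2) = 7.2750 mol; at 88.02% yield, n(CO2) = 6.4035 mol.
Step 2 (CO2:Na2CO3 = 1:1): theoretical n(Na2CO3) = 6.4035 mol, so theoretical mass = 6.4035 × 105.99 = 678.70 g.
At 79.82% yield, actual mass of Na2CO3 = 678.70 × 0.7982 = 541.74 g.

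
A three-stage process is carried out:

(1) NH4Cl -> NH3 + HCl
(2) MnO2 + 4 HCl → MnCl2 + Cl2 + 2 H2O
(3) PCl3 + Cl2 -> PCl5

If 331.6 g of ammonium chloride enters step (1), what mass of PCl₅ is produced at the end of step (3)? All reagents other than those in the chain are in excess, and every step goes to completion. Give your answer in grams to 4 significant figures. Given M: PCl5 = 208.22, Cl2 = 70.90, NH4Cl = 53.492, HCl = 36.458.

n(NH4Cl) = 331.6 / 53.492 = 6.1991 mol.
Reaction (1): NH4Cl→HCl ratio 1:1 ⇒ n(HCl) = 6.1991 mol.
Reaction (2): HCl→Cl2 ratio 4:1 ⇒ n(Cl2) = 1.5498 mol.
Reaction (3): Cl2→PCl5 ratio 1:1 ⇒ n(PCl5) = 1.5498 mol.
Mass of PCl5 = 1.5498 × 208.22 = 322.69 g.

322.7 g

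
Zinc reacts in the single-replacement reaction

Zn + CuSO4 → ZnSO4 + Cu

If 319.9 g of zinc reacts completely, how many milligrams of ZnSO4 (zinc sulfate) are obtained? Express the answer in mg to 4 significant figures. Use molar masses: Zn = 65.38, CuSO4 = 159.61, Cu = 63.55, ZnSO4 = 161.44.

789900 mg

n(Zn) = 319.90 g / 65.38 g/mol = 4.8929 mol.
From the equation the Zn:ZnSO4 mole ratio is 1:1, so n(ZnSO4) = 4.8929 × 1/1 = 4.8929 mol.
Mass of ZnSO4 = 4.8929 mol × 161.44 g/mol = 789.92 g.
Converting to mg: 789.92 g = 789900 mg.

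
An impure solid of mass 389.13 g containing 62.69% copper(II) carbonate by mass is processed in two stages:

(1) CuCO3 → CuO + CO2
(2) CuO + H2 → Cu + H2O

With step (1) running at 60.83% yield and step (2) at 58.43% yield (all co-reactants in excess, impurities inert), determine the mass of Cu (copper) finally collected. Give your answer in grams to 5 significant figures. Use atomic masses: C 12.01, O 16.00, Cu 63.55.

44.595 g

Pure CuCO3 = 389.13 × 0.6269 = 243.946 g.
M(CuCO3) = 63.55 + 12.01 + 3(16.00) = 123.56 g/mol.
M(Cu) = 63.55 g/mol.
n(CuCO3) = 243.946 / 123.56 = 1.97431 mol.
Step 1 (CuCO3:CuO = 1:1): theoretical n(CuO) = 1.97431 mol; at 60.83% yield, n(CuO) = 1.20097 mol.
Step 2 (CuO:Cu = 1:1): theoretical n(Cu) = 1.20097 mol, so theoretical mass = 1.20097 × 63.55 = 76.3218 g.
At 58.43% yield, actual mass of Cu = 76.3218 × 0.5843 = 44.5948 g.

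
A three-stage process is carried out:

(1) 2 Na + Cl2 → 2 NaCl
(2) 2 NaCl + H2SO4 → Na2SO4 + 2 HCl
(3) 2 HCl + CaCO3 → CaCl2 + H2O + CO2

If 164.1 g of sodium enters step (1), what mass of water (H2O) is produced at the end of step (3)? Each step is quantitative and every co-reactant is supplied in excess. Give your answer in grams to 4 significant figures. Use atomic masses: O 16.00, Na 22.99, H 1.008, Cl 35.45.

M(Na) = 22.99 g/mol.
M(H2O) = 2(1.008) + 16.00 = 18.016 g/mol.
n(Na) = 164.1 / 22.99 = 7.1379 mol.
Reaction (1): Na→NaCl ratio 2:2 ⇒ n(NaCl) = 7.1379 mol.
Reaction (2): NaCl→HCl ratio 2:2 ⇒ n(HCl) = 7.1379 mol.
Reaction (3): HCl→H2O ratio 2:1 ⇒ n(H2O) = 3.5689 mol.
Mass of H2O = 3.5689 × 18.016 = 64.298 g.

64.30 g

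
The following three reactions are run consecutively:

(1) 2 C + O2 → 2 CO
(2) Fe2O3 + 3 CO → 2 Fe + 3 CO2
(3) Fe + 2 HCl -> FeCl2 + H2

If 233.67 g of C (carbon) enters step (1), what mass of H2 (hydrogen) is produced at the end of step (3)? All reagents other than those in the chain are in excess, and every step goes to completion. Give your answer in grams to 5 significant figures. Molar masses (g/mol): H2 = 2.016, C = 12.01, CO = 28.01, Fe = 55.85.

n(C) = 233.67 / 12.01 = 19.4563 mol.
Reaction (1): C→CO ratio 2:2 ⇒ n(CO) = 19.4563 mol.
Reaction (2): CO→Fe ratio 3:2 ⇒ n(Fe) = 12.9709 mol.
Reaction (3): Fe→H2 ratio 1:1 ⇒ n(H2) = 12.9709 mol.
Mass of H2 = 12.9709 × 2.016 = 26.1492 g.

26.149 g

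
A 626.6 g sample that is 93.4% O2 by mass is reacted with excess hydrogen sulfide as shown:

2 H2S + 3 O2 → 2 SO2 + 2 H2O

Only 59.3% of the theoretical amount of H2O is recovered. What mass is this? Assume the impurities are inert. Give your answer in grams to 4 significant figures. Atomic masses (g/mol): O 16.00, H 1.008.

130.3 g

Pure O2 available = 626.6 g × 0.934 = 585.24 g.
M(O2) = 2(16.00) = 32.00 g/mol.
M(H2O) = 2(1.008) + 16.00 = 18.016 g/mol.
n(O2) = 585.24 g / 32.00 g/mol = 18.289 mol.
From the equation the O2:H2O mole ratio is 3:2, so n(H2O) = 18.289 × 2/3 = 12.193 mol.
Mass of H2O = 12.193 mol × 18.016 g/mol = 219.66 g.
Actual mass collected = 219.66 g × 0.593 = 130.26 g.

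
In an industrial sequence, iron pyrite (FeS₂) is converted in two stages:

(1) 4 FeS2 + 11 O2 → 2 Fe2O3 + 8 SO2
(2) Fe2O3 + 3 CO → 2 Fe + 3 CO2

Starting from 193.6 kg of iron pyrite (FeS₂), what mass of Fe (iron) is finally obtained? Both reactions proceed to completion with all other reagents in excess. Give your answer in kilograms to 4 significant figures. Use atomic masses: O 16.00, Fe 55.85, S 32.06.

90.13 kg

M(FeS2) = 55.85 + 2(32.06) = 119.97 g/mol.
M(Fe) = 55.85 g/mol.
193.6 kg = 193600 g.
n(FeS2) = 193600 / 119.97 = 1613.7 mol.
Step 1 gives a 4:2 ratio of FeS2 to Fe2O3, so n(Fe2O3) = 806.87 mol.
In step 2 the Fe2O3:Fe ratio is 1:2, so n(Fe) = 1613.7 mol.
Mass of Fe = 1613.7 × 55.85 = 90127 g = 90.13 kg.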